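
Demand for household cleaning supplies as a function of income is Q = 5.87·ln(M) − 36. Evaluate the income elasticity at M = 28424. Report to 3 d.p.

At M = 28424: Q = 24.197.
dQ/dM = 5.87/M = 0.000206516 at this income.
η = (dQ/dM)·(M/Q) = 0.000206516 × (28424/24.197) = 0.243.

0.243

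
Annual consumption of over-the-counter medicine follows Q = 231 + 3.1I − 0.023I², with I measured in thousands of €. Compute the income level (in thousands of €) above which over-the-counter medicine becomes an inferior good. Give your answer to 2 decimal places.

dQ/dI = 3.1 − 0.046I.
The good is inferior where dQ/dI < 0. Setting dQ/dI = 0 gives I = 3.1 / 0.046 = 67.39.

67.39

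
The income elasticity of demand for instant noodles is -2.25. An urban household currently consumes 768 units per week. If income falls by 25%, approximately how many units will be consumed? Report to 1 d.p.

%ΔQ ≈ η × %ΔI = -2.25 × (-25%) = 56.25%.
New Q ≈ 768 × (1 + 0.5625) = 1200.0.

1200.0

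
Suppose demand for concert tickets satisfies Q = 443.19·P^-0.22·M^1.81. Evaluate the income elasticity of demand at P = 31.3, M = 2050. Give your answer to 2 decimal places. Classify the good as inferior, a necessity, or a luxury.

1.81 (luxury)

For a multiplicative demand Q = A·P^α·M^β, the income elasticity is β everywhere.
Here β = 1.81, so η = 1.81.
Since η > 1, this is a luxury.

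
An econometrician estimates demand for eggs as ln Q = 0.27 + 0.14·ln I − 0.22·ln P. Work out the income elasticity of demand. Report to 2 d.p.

In a log-linear demand, the coefficient on ln I is the income elasticity.
So η = 0.14.

0.14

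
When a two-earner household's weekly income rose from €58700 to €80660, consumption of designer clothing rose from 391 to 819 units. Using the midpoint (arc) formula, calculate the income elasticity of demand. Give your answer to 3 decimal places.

ΔQ = 819 − 391 = 428; midpoint Q̄ = (391 + 819)/2 = 605.
ΔI = 80660 − 58700 = 21960; midpoint Ī = (58700 + 80660)/2 = 69680.
η = (ΔQ/Q̄) ÷ (ΔI/Ī) = (428/605) ÷ (21960/69680) = 2.245.

2.245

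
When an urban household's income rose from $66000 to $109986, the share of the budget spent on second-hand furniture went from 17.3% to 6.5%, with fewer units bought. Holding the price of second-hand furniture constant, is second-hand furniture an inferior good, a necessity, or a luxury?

inferior good

Quantity demanded falls as income rises, so η < 0.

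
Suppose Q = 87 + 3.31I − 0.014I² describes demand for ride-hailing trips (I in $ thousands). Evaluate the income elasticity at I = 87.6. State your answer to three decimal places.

At I = 87.6: Q = 269.5234.
dQ/dI = 3.31 − 0.028I = 0.85720.
η = (dQ/dI)·(I/Q) = 0.85720 × (87.6/269.5234) = 0.279.

0.279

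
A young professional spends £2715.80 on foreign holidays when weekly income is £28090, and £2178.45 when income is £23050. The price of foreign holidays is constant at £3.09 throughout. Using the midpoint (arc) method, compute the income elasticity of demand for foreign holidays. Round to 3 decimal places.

1.114

With a constant price, Q₁ = 2715.80/3.09 = 878.900 and Q₂ = 2178.45/3.09 = 705.000 (equivalently, work directly with expenditure since P cancels).
Midpoint %ΔQ = (2178.45 − 2715.80)/2447.13 = -0.21958; midpoint %ΔI = (23050 − 28090)/25570 = -0.19711.
η = -0.21958 / -0.19711 = 1.114.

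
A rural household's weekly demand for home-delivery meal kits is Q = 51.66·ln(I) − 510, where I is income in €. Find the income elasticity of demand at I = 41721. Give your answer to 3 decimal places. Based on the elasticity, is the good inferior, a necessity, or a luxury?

At I = 41721: Q = 39.598.
dQ/dI = 51.66/I = 0.00123823 at this income.
η = (dQ/dI)·(I/Q) = 0.00123823 × (41721/39.598) = 1.305.
Since η > 1, the good is a luxury.

1.305 (luxury)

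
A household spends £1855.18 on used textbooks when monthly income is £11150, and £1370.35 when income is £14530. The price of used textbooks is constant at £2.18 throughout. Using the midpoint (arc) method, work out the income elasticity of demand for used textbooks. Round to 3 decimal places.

-1.142

With a constant price, Q₁ = 1855.18/2.18 = 851.000 and Q₂ = 1370.35/2.18 = 628.601 (equivalently, work directly with expenditure since P cancels).
Midpoint %ΔQ = (1370.35 − 1855.18)/1612.77 = -0.30062; midpoint %ΔI = (14530 − 11150)/12840 = 0.26324.
η = -0.30062 / 0.26324 = -1.142.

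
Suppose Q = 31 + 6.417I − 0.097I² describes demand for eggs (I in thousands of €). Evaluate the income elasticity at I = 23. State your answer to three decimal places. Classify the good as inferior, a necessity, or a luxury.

0.353 (necessity)

At I = 23: Q = 127.2780.
dQ/dI = 6.417 − 0.194I = 1.95500.
η = (dQ/dI)·(I/Q) = 1.95500 × (23/127.2780) = 0.353.
0 < η < 1 ⇒ necessity.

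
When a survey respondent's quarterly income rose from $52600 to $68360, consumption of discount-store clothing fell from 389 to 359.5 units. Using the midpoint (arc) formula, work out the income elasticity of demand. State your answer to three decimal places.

ΔQ = 359.5 − 389 = -29.5; midpoint Q̄ = (389 + 359.5)/2 = 374.25.
ΔI = 68360 − 52600 = 15760; midpoint Ī = (52600 + 68360)/2 = 60480.
η = (ΔQ/Q̄) ÷ (ΔI/Ī) = (-29.5/374.25) ÷ (15760/60480) = -0.302.

-0.302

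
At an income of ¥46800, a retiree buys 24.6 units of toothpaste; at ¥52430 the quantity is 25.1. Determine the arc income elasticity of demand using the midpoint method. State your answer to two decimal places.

0.18

ΔQ = 25.1 − 24.6 = 0.5; midpoint Q̄ = (24.6 + 25.1)/2 = 24.85.
ΔI = 52430 − 46800 = 5630; midpoint Ī = (46800 + 52430)/2 = 49615.
η = (ΔQ/Q̄) ÷ (ΔI/Ī) = (0.5/24.85) ÷ (5630/49615) = 0.18.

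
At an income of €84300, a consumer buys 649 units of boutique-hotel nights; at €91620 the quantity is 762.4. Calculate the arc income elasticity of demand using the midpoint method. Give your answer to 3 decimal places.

ΔQ = 762.4 − 649 = 113.4; midpoint Q̄ = (649 + 762.4)/2 = 705.7.
ΔI = 91620 − 84300 = 7320; midpoint Ī = (84300 + 91620)/2 = 87960.
η = (ΔQ/Q̄) ÷ (ΔI/Ī) = (113.4/705.7) ÷ (7320/87960) = 1.931.

1.931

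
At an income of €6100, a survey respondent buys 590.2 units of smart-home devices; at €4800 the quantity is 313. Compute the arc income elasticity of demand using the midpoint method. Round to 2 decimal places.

2.57

ΔQ = 313 − 590.2 = -277.2; midpoint Q̄ = (590.2 + 313)/2 = 451.6.
ΔI = 4800 − 6100 = -1300; midpoint Ī = (6100 + 4800)/2 = 5450.
η = (ΔQ/Q̄) ÷ (ΔI/Ī) = (-277.2/451.6) ÷ (-1300/5450) = 2.57.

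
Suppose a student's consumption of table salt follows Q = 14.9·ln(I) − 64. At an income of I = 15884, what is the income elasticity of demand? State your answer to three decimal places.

At I = 15884: Q = 80.129.
dQ/dI = 14.9/I = 0.000938051 at this income.
η = (dQ/dI)·(I/Q) = 0.000938051 × (15884/80.129) = 0.186.

0.186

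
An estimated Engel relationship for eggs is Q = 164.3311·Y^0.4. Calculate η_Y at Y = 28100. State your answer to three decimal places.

For Q = A·Y^β the income elasticity is constant and equal to β.
Here β = 0.4, so η = 0.400.

0.400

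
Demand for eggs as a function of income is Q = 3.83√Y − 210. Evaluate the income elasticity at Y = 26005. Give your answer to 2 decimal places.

0.76

At Y = 26005: Q = 407.628.
dQ/dY = 3.83/(2√Y) = 0.0118752 at this income.
η = (dQ/dY)·(Y/Q) = 0.0118752 × (26005/407.628) = 0.76.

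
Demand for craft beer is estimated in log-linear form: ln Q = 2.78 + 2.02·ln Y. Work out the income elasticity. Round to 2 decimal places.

In a log-linear demand, the coefficient on ln Y is the income elasticity.
So η = 2.02.

2.02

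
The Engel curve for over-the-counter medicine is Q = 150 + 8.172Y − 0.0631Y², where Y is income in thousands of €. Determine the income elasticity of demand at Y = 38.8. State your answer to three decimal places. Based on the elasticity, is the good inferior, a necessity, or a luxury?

0.342 (necessity)

At Y = 38.8: Q = 372.0803.
dQ/dY = 8.172 − 0.1262Y = 3.27544.
η = (dQ/dY)·(Y/Q) = 3.27544 × (38.8/372.0803) = 0.342.
0 < η < 1 ⇒ necessity.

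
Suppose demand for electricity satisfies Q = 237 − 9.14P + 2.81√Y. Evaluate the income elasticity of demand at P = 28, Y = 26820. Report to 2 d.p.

At P = 28, Y = 26820: Q = 441.268.
Holding P constant, ∂Q/∂Y = 2.81/(2√Y) = 0.0085792.
η_Y = (∂Q/∂Y)·(Y/Q) = 0.0085792 × (26820/441.268) = 0.52.

0.52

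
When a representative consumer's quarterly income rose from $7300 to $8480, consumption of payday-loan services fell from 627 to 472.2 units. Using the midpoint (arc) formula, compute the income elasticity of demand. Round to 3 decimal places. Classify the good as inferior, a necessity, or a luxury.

ΔQ = 472.2 − 627 = -154.8; midpoint Q̄ = (627 + 472.2)/2 = 549.6.
ΔI = 8480 − 7300 = 1180; midpoint Ī = (7300 + 8480)/2 = 7890.
η = (ΔQ/Q̄) ÷ (ΔI/Ī) = (-154.8/549.6) ÷ (1180/7890) = -1.883.
η < 0 ⇒ inferior good.

-1.883 (inferior good)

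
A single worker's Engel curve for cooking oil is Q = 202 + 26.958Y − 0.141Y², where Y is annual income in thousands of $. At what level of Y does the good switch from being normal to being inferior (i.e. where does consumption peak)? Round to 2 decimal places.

dQ/dY = 26.958 − 0.282Y.
The good is inferior where dQ/dY < 0. Setting dQ/dY = 0 gives Y = 26.958 / 0.282 = 95.60.

95.60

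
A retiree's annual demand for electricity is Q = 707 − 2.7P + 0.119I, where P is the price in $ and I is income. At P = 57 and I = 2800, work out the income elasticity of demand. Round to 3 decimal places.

At P = 57, I = 2800: Q = 886.300.
Holding P constant, ∂Q/∂I = 0.119.
η_I = (∂Q/∂I)·(I/Q) = 0.119 × (2800/886.300) = 0.376.

0.376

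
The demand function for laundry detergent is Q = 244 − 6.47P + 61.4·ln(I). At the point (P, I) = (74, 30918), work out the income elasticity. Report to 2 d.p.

At P = 74, I = 30918: Q = 400.040.
Holding P constant, ∂Q/∂I = 61.4/I = 0.0019859.
η_I = (∂Q/∂I)·(I/Q) = 0.0019859 × (30918/400.040) = 0.15.

0.15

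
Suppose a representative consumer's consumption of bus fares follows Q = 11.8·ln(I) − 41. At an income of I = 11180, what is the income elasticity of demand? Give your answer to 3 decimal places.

0.171

At I = 11180: Q = 68.998.
dQ/dI = 11.8/I = 0.00105546 at this income.
η = (dQ/dI)·(I/Q) = 0.00105546 × (11180/68.998) = 0.171.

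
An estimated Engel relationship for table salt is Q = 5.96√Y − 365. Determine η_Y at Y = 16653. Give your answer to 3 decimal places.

0.952

At Y = 16653: Q = 404.117.
dQ/dY = 5.96/(2√Y) = 0.0230925 at this income.
η = (dQ/dY)·(Y/Q) = 0.0230925 × (16653/404.117) = 0.952.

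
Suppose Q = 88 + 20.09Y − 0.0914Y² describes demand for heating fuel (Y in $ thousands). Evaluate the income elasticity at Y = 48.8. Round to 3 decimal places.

0.641

At Y = 48.8: Q = 850.7284.
dQ/dY = 20.09 − 0.1828Y = 11.16936.
η = (dQ/dY)·(Y/Q) = 11.16936 × (48.8/850.7284) = 0.641.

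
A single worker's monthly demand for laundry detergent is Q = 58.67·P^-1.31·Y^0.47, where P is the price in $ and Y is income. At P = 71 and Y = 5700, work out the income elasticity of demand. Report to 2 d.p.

0.47

For a multiplicative demand Q = A·P^α·Y^β, the income elasticity is β everywhere.
Here β = 0.47, so η = 0.47.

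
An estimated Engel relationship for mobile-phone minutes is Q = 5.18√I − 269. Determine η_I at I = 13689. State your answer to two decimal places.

0.90

At I = 13689: Q = 337.060.
dQ/dI = 5.18/(2√I) = 0.0221368 at this income.
η = (dQ/dI)·(I/Q) = 0.0221368 × (13689/337.060) = 0.90.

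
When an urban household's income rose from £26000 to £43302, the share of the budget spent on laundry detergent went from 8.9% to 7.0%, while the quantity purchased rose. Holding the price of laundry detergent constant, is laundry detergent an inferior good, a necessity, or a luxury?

necessity

Quantity rises but the budget share falls as income rises, so 0 < η < 1.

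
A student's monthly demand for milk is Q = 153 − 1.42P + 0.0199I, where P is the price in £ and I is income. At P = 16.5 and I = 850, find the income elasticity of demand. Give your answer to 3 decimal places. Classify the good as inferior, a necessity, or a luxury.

At P = 16.5, I = 850: Q = 146.485.
Holding P constant, ∂Q/∂I = 0.0199.
η_I = (∂Q/∂I)·(I/Q) = 0.0199 × (850/146.485) = 0.115.
Since 0 < η < 1, this is a necessity.

0.115 (necessity)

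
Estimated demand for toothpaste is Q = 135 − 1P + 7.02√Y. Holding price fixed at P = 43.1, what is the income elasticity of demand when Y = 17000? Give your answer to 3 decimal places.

At P = 43.1, Y = 17000: Q = 1007.196.
Holding P constant, ∂Q/∂Y = 7.02/(2√Y) = 0.0269205.
η_Y = (∂Q/∂Y)·(Y/Q) = 0.0269205 × (17000/1007.196) = 0.454.

0.454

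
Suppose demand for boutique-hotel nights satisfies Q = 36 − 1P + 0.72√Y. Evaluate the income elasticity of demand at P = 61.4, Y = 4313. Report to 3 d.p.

1.080

At P = 61.4, Y = 4313: Q = 21.885.
Holding P constant, ∂Q/∂Y = 0.72/(2√Y) = 0.00548167.
η_Y = (∂Q/∂Y)·(Y/Q) = 0.00548167 × (4313/21.885) = 1.080.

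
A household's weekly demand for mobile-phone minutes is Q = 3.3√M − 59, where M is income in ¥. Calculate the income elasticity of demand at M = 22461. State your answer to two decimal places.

0.57

At M = 22461: Q = 435.571.
dQ/dM = 3.3/(2√M) = 0.0110095 at this income.
η = (dQ/dM)·(M/Q) = 0.0110095 × (22461/435.571) = 0.57.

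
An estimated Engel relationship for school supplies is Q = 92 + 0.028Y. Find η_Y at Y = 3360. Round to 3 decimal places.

At Y = 3360: Q = 186.080.
dQ/dY = 0.028.
η = (dQ/dY)·(Y/Q) = 0.028 × (3360/186.080) = 0.506.

0.506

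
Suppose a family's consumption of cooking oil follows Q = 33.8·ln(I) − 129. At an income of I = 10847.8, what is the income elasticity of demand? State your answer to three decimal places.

At I = 10847.8: Q = 185.060.
dQ/dI = 33.8/I = 0.00311584 at this income.
η = (dQ/dI)·(I/Q) = 0.00311584 × (10847.8/185.060) = 0.183.

0.183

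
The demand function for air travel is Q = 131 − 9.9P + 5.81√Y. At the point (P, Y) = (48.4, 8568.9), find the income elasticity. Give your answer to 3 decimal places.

1.418

At P = 48.4, Y = 8568.9: Q = 189.662.
Holding P constant, ∂Q/∂Y = 5.81/(2√Y) = 0.0313822.
η_Y = (∂Q/∂Y)·(Y/Q) = 0.0313822 × (8568.9/189.662) = 1.418.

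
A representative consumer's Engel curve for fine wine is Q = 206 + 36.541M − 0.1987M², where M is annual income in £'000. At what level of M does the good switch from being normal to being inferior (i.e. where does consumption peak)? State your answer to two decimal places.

dQ/dM = 36.541 − 0.3974M.
The good is inferior where dQ/dM < 0. Setting dQ/dM = 0 gives M = 36.541 / 0.3974 = 91.95.

91.95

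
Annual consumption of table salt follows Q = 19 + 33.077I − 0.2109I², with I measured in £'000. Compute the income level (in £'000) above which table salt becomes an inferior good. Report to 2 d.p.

dQ/dI = 33.077 − 0.4218I.
The good is inferior where dQ/dI < 0. Setting dQ/dI = 0 gives I = 33.077 / 0.4218 = 78.42.

78.42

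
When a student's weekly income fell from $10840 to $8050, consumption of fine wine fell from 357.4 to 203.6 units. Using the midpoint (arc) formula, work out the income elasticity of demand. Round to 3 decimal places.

1.856

ΔQ = 203.6 − 357.4 = -153.8; midpoint Q̄ = (357.4 + 203.6)/2 = 280.5.
ΔI = 8050 − 10840 = -2790; midpoint Ī = (10840 + 8050)/2 = 9445.
η = (ΔQ/Q̄) ÷ (ΔI/Ī) = (-153.8/280.5) ÷ (-2790/9445) = 1.856.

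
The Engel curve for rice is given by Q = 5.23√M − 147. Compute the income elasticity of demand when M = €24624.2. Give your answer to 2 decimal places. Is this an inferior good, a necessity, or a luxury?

At M = 24624.2: Q = 673.697.
dQ/dM = 5.23/(2√M) = 0.0166644 at this income.
η = (dQ/dM)·(M/Q) = 0.0166644 × (24624.2/673.697) = 0.61.
Since 0 < η < 1, the good is a necessity.

0.61 (necessity)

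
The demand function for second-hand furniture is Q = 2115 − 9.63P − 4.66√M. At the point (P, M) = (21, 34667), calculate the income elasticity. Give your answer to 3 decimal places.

-0.415

At P = 21, M = 34667: Q = 1045.121.
Holding P constant, ∂Q/∂M = -4.66/(2√M) = -0.012514.
η_M = (∂Q/∂M)·(M/Q) = -0.012514 × (34667/1045.121) = -0.415.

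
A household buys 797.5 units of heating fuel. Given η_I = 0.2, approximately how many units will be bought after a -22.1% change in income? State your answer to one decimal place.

762.3

%ΔQ ≈ η × %ΔI = 0.2 × (-22.1%) = -4.42%.
New Q ≈ 797.5 × (1 − 0.0442) = 762.3.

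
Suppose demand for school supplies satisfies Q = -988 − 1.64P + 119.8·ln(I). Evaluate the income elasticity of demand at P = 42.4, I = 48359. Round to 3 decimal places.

0.510

At P = 42.4, I = 48359: Q = 234.676.
Holding P constant, ∂Q/∂I = 119.8/I = 0.00247731.
η_I = (∂Q/∂I)·(I/Q) = 0.00247731 × (48359/234.676) = 0.510.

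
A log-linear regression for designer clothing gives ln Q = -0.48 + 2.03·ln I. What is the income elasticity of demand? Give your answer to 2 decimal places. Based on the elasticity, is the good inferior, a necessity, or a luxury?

2.03 (luxury)

In a log-linear demand, the coefficient on ln I is the income elasticity.
So η = 2.03.
η > 1 ⇒ luxury.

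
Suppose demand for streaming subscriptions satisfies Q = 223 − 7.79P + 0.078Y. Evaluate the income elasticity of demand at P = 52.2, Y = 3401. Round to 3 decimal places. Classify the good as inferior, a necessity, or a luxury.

3.249 (luxury)

At P = 52.2, Y = 3401: Q = 81.640.
Holding P constant, ∂Q/∂Y = 0.078.
η_Y = (∂Q/∂Y)·(Y/Q) = 0.078 × (3401/81.640) = 3.249.
Since η > 1, this is a luxury.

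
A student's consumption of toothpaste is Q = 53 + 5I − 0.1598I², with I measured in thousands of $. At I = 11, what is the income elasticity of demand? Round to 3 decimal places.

At I = 11: Q = 88.6642.
dQ/dI = 5 − 0.3196I = 1.48440.
η = (dQ/dI)·(I/Q) = 1.48440 × (11/88.6642) = 0.184.

0.184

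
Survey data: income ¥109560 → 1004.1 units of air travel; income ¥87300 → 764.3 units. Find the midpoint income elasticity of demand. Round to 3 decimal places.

1.199

ΔQ = 764.3 − 1004.1 = -239.8; midpoint Q̄ = (1004.1 + 764.3)/2 = 884.2.
ΔI = 87300 − 109560 = -22260; midpoint Ī = (109560 + 87300)/2 = 98430.
η = (ΔQ/Q̄) ÷ (ΔI/Ī) = (-239.8/884.2) ÷ (-22260/98430) = 1.199.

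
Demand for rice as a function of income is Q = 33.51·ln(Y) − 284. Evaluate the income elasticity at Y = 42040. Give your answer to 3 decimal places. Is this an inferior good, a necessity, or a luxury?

At Y = 42040: Q = 72.760.
dQ/dY = 33.51/Y = 0.000797098 at this income.
η = (dQ/dY)·(Y/Q) = 0.000797098 × (42040/72.760) = 0.461.
Since 0 < η < 1, the good is a necessity.

0.461 (necessity)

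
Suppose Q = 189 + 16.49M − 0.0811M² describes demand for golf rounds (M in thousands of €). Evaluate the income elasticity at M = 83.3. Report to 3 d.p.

At M = 83.3: Q = 999.8730.
dQ/dM = 16.49 − 0.1622M = 2.97874.
η = (dQ/dM)·(M/Q) = 2.97874 × (83.3/999.8730) = 0.248.

0.248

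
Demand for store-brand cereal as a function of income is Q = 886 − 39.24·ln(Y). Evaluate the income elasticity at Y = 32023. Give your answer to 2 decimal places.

-0.08

At Y = 32023: Q = 478.916.
dQ/dY = -39.24/Y = -0.00122537 at this income.
η = (dQ/dY)·(Y/Q) = -0.00122537 × (32023/478.916) = -0.08.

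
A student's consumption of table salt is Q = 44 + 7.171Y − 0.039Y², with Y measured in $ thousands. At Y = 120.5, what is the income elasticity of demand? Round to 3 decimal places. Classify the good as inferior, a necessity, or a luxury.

-0.785 (inferior good)

At Y = 120.5: Q = 341.8158.
dQ/dY = 7.171 − 0.078Y = -2.22800.
η = (dQ/dY)·(Y/Q) = -2.22800 × (120.5/341.8158) = -0.785.
η < 0 ⇒ inferior good.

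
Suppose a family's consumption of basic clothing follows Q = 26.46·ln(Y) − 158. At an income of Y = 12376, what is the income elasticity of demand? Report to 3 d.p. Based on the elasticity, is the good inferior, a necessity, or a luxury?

At Y = 12376: Q = 91.346.
dQ/dY = 26.46/Y = 0.00213801 at this income.
η = (dQ/dY)·(Y/Q) = 0.00213801 × (12376/91.346) = 0.290.
Since 0 < η < 1, the good is a necessity.

0.290 (necessity)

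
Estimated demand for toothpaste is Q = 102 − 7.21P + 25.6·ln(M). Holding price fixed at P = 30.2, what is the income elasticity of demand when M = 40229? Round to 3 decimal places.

At P = 30.2, M = 40229: Q = 155.678.
Holding P constant, ∂Q/∂M = 25.6/M = 0.000636357.
η_M = (∂Q/∂M)·(M/Q) = 0.000636357 × (40229/155.678) = 0.164.

0.164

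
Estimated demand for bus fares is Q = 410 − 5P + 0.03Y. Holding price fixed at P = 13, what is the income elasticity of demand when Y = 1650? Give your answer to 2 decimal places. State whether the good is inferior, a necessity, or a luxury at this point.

0.13 (necessity)

At P = 13, Y = 1650: Q = 394.500.
Holding P constant, ∂Q/∂Y = 0.03.
η_Y = (∂Q/∂Y)·(Y/Q) = 0.03 × (1650/394.500) = 0.13.
Since 0 < η < 1, this is a necessity.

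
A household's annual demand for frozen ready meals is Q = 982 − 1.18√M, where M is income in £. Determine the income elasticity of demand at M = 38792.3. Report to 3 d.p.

At M = 38792.3: Q = 749.590.
dQ/dM = -1.18/(2√M) = -0.00299557 at this income.
η = (dQ/dM)·(M/Q) = -0.00299557 × (38792.3/749.590) = -0.155.

-0.155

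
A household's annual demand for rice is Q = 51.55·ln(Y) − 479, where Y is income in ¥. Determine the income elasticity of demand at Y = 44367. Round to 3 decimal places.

0.710

At Y = 44367: Q = 72.598.
dQ/dY = 51.55/Y = 0.0011619 at this income.
η = (dQ/dY)·(Y/Q) = 0.0011619 × (44367/72.598) = 0.710.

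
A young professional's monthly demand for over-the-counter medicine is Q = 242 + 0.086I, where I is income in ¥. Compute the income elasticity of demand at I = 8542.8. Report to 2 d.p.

0.75

At I = 8542.8: Q = 976.681.
dQ/dI = 0.086.
η = (dQ/dI)·(I/Q) = 0.086 × (8542.8/976.681) = 0.75.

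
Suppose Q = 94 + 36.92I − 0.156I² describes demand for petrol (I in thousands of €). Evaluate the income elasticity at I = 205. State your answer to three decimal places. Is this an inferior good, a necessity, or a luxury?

-5.009 (inferior good)

At I = 205: Q = 1106.7000.
dQ/dI = 36.92 − 0.312I = -27.04000.
η = (dQ/dI)·(I/Q) = -27.04000 × (205/1106.7000) = -5.009.
η < 0 ⇒ inferior good.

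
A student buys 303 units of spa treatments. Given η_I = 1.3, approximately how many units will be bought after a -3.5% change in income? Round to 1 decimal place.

%ΔQ ≈ η × %ΔI = 1.3 × (-3.5%) = -4.55%.
New Q ≈ 303 × (1 − 0.0455) = 289.2.

289.2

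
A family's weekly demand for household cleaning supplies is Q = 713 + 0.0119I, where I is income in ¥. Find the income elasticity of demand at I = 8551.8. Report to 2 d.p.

At I = 8551.8: Q = 814.766.
dQ/dI = 0.0119.
η = (dQ/dI)·(I/Q) = 0.0119 × (8551.8/814.766) = 0.12.

0.12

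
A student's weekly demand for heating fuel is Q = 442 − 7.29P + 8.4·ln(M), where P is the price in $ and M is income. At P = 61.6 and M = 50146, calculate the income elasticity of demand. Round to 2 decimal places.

0.10

At P = 61.6, M = 50146: Q = 83.847.
Holding P constant, ∂Q/∂M = 8.4/M = 0.000167511.
η_M = (∂Q/∂M)·(M/Q) = 0.000167511 × (50146/83.847) = 0.10.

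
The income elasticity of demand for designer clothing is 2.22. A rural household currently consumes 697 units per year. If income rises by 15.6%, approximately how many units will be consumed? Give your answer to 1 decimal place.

938.4

%ΔQ ≈ η × %ΔI = 2.22 × 15.6% = 34.632%.
New Q ≈ 697 × (1 + 0.34632) = 938.4.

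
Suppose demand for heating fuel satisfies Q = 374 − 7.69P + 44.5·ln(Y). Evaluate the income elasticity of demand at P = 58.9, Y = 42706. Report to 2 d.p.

0.11

At P = 58.9, Y = 42706: Q = 395.522.
Holding P constant, ∂Q/∂Y = 44.5/Y = 0.00104201.
η_Y = (∂Q/∂Y)·(Y/Q) = 0.00104201 × (42706/395.522) = 0.11.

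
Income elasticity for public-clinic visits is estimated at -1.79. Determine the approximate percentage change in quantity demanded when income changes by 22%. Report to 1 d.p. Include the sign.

%ΔQ ≈ η × %ΔI = -1.79 × 22% = -39.4%.

-39.4%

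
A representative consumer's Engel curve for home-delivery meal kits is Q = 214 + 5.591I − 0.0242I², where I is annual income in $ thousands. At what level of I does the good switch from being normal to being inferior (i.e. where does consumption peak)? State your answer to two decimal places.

115.52

dQ/dI = 5.591 − 0.0484I.
The good is inferior where dQ/dI < 0. Setting dQ/dI = 0 gives I = 5.591 / 0.0484 = 115.52.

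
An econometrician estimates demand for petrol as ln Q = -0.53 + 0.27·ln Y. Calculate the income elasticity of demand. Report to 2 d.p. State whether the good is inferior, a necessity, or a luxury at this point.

In a log-linear demand, the coefficient on ln Y is the income elasticity.
So η = 0.27.
0 < η < 1 ⇒ necessity.

0.27 (necessity)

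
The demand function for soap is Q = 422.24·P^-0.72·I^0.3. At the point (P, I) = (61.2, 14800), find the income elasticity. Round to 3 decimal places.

For a multiplicative demand Q = A·P^α·I^β, the income elasticity is β everywhere.
Here β = 0.3, so η = 0.300.

0.300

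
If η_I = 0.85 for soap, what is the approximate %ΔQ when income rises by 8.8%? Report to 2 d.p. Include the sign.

7.48%

%ΔQ ≈ η × %ΔI = 0.85 × 8.8% = 7.48%.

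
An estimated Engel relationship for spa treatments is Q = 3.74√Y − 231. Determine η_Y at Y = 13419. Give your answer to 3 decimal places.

1.071

At Y = 13419: Q = 202.243.
dQ/dY = 3.74/(2√Y) = 0.0161429 at this income.
η = (dQ/dY)·(Y/Q) = 0.0161429 × (13419/202.243) = 1.071.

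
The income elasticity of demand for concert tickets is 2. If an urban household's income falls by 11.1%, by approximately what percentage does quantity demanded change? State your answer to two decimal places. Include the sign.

-22.20%

%ΔQ ≈ η × %ΔI = 2 × (-11.1%) = -22.20%.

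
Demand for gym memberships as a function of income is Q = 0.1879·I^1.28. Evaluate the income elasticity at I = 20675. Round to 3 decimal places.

1.280

For Q = A·I^β the income elasticity is constant and equal to β.
Here β = 1.28, so η = 1.280.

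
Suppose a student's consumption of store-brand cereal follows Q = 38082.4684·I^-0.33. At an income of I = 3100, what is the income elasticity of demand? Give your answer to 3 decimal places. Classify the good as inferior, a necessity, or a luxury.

-0.330 (inferior good)

For Q = A·I^β the income elasticity is constant and equal to β.
Here β = -0.33, so η = -0.330.
Since η < 0, the good is an inferior good.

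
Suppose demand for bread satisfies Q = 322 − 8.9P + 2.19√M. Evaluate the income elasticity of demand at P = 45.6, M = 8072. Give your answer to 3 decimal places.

0.871

At P = 45.6, M = 8072: Q = 112.919.
Holding P constant, ∂Q/∂M = 2.19/(2√M) = 0.0121878.
η_M = (∂Q/∂M)·(M/Q) = 0.0121878 × (8072/112.919) = 0.871.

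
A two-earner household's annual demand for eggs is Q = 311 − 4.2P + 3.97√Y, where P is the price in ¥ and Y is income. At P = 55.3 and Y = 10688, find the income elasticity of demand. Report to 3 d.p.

0.420

At P = 55.3, Y = 10688: Q = 489.170.
Holding P constant, ∂Q/∂Y = 3.97/(2√Y) = 0.0192005.
η_Y = (∂Q/∂Y)·(Y/Q) = 0.0192005 × (10688/489.170) = 0.420.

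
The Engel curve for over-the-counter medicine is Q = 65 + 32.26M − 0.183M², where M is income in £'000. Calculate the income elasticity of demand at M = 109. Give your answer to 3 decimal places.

-0.591

At M = 109: Q = 1407.1170.
dQ/dM = 32.26 − 0.366M = -7.63400.
η = (dQ/dM)·(M/Q) = -7.63400 × (109/1407.1170) = -0.591.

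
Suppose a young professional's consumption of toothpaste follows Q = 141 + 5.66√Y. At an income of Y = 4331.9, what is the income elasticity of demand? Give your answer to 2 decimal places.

At Y = 4331.9: Q = 513.525.
dQ/dY = 5.66/(2√Y) = 0.0429979 at this income.
η = (dQ/dY)·(Y/Q) = 0.0429979 × (4331.9/513.525) = 0.36.

0.36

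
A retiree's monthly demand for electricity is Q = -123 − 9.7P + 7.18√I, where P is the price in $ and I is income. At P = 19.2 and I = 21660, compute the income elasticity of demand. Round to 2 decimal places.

At P = 19.2, I = 21660: Q = 747.465.
Holding P constant, ∂Q/∂I = 7.18/(2√I) = 0.024393.
η_I = (∂Q/∂I)·(I/Q) = 0.024393 × (21660/747.465) = 0.71.

0.71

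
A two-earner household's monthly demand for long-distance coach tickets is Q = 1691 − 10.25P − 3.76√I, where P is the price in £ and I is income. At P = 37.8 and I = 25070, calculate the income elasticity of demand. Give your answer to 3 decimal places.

At P = 37.8, I = 25070: Q = 708.210.
Holding P constant, ∂Q/∂I = -3.76/(2√I) = -0.0118736.
η_I = (∂Q/∂I)·(I/Q) = -0.0118736 × (25070/708.210) = -0.420.

-0.420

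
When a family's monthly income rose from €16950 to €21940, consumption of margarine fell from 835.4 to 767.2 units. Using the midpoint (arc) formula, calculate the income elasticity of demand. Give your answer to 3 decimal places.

ΔQ = 767.2 − 835.4 = -68.2; midpoint Q̄ = (835.4 + 767.2)/2 = 801.3.
ΔI = 21940 − 16950 = 4990; midpoint Ī = (16950 + 21940)/2 = 19445.
η = (ΔQ/Q̄) ÷ (ΔI/Ī) = (-68.2/801.3) ÷ (4990/19445) = -0.332.

-0.332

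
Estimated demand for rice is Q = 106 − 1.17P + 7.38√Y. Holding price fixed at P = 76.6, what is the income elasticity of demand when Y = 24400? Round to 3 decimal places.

At P = 76.6, Y = 24400: Q = 1169.171.
Holding P constant, ∂Q/∂Y = 7.38/(2√Y) = 0.0236228.
η_Y = (∂Q/∂Y)·(Y/Q) = 0.0236228 × (24400/1169.171) = 0.493.

0.493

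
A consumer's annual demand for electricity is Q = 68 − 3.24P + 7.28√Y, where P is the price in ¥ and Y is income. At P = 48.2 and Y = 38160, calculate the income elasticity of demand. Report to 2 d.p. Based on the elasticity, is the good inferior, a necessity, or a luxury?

At P = 48.2, Y = 38160: Q = 1333.950.
Holding P constant, ∂Q/∂Y = 7.28/(2√Y) = 0.0186336.
η_Y = (∂Q/∂Y)·(Y/Q) = 0.0186336 × (38160/1333.950) = 0.53.
Since 0 < η < 1, this is a necessity.

0.53 (necessity)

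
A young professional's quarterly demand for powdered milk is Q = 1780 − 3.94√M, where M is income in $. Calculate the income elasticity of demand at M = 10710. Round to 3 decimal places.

-0.149

At M = 10710: Q = 1372.253.
dQ/dM = -3.94/(2√M) = -0.0190358 at this income.
η = (dQ/dM)·(M/Q) = -0.0190358 × (10710/1372.253) = -0.149.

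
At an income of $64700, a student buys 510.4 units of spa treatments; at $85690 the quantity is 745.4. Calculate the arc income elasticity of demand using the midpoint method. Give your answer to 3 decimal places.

ΔQ = 745.4 − 510.4 = 235; midpoint Q̄ = (510.4 + 745.4)/2 = 627.9.
ΔI = 85690 − 64700 = 20990; midpoint Ī = (64700 + 85690)/2 = 75195.
η = (ΔQ/Q̄) ÷ (ΔI/Ī) = (235/627.9) ÷ (20990/75195) = 1.341.

1.341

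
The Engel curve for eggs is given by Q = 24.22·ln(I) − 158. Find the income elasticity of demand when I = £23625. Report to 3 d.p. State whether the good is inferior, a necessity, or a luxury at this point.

0.282 (necessity)

At I = 23625: Q = 85.897.
dQ/dI = 24.22/I = 0.00102519 at this income.
η = (dQ/dI)·(I/Q) = 0.00102519 × (23625/85.897) = 0.282.
Since 0 < η < 1, the good is a necessity.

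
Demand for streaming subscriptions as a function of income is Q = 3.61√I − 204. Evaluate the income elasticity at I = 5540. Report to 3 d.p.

2.077

At I = 5540: Q = 64.697.
dQ/dI = 3.61/(2√I) = 0.0242506 at this income.
η = (dQ/dI)·(I/Q) = 0.0242506 × (5540/64.697) = 2.077.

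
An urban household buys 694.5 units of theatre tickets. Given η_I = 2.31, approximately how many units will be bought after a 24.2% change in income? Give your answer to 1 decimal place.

1082.7

%ΔQ ≈ η × %ΔI = 2.31 × 24.2% = 55.902%.
New Q ≈ 694.5 × (1 + 0.55902) = 1082.7.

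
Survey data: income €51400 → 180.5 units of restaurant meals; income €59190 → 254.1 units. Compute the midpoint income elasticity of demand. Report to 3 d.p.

ΔQ = 254.1 − 180.5 = 73.6; midpoint Q̄ = (180.5 + 254.1)/2 = 217.3.
ΔI = 59190 − 51400 = 7790; midpoint Ī = (51400 + 59190)/2 = 55295.
η = (ΔQ/Q̄) ÷ (ΔI/Ī) = (73.6/217.3) ÷ (7790/55295) = 2.404.

2.404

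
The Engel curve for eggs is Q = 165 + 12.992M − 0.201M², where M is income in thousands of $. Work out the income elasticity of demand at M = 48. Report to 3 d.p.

-0.930

At M = 48: Q = 325.5120.
dQ/dM = 12.992 − 0.402M = -6.30400.
η = (dQ/dM)·(M/Q) = -6.30400 × (48/325.5120) = -0.930.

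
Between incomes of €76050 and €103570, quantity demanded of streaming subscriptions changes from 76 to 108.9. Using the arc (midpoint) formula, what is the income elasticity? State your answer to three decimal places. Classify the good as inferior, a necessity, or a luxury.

1.161 (luxury)

ΔQ = 108.9 − 76 = 32.9; midpoint Q̄ = (76 + 108.9)/2 = 92.45.
ΔI = 103570 − 76050 = 27520; midpoint Ī = (76050 + 103570)/2 = 89810.
η = (ΔQ/Q̄) ÷ (ΔI/Ī) = (32.9/92.45) ÷ (27520/89810) = 1.161.
η > 1 ⇒ luxury.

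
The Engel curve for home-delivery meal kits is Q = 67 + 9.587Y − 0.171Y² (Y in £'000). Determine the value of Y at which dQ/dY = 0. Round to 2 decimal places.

dQ/dY = 9.587 − 0.342Y.
The good is inferior where dQ/dY < 0. Setting dQ/dY = 0 gives Y = 9.587 / 0.342 = 28.03.

28.03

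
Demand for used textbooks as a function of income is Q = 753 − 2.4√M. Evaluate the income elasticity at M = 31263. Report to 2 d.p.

-0.65

At M = 31263: Q = 328.648.
dQ/dM = -2.4/(2√M) = -0.00678681 at this income.
η = (dQ/dM)·(M/Q) = -0.00678681 × (31263/328.648) = -0.65.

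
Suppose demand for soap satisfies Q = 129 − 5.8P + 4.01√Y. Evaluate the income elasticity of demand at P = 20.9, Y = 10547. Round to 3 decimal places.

At P = 20.9, Y = 10547: Q = 419.601.
Holding P constant, ∂Q/∂Y = 4.01/(2√Y) = 0.0195232.
η_Y = (∂Q/∂Y)·(Y/Q) = 0.0195232 × (10547/419.601) = 0.491.

0.491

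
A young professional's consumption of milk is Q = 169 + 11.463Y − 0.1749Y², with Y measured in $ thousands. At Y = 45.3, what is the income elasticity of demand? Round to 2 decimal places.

-0.60

At Y = 45.3: Q = 329.3634.
dQ/dY = 11.463 − 0.3498Y = -4.38294.
η = (dQ/dY)·(Y/Q) = -4.38294 × (45.3/329.3634) = -0.60.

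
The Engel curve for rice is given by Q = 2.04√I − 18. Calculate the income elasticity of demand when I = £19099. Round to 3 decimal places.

At I = 19099: Q = 263.926.
dQ/dI = 2.04/(2√I) = 0.00738065 at this income.
η = (dQ/dI)·(I/Q) = 0.00738065 × (19099/263.926) = 0.534.

0.534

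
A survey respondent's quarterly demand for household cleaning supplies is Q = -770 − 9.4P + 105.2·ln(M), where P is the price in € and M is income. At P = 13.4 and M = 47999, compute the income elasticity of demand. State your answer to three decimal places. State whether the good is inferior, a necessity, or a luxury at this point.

At P = 13.4, M = 47999: Q = 237.984.
Holding P constant, ∂Q/∂M = 105.2/M = 0.00219171.
η_M = (∂Q/∂M)·(M/Q) = 0.00219171 × (47999/237.984) = 0.442.
Since 0 < η < 1, this is a necessity.

0.442 (necessity)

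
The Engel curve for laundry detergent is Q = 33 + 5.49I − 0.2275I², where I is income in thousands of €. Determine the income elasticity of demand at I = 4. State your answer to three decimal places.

0.286

At I = 4: Q = 51.3200.
dQ/dI = 5.49 − 0.455I = 3.67000.
η = (dQ/dI)·(I/Q) = 3.67000 × (4/51.3200) = 0.286.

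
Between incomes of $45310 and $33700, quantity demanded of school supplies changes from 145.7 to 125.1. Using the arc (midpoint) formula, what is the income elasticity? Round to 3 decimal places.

ΔQ = 125.1 − 145.7 = -20.6; midpoint Q̄ = (145.7 + 125.1)/2 = 135.4.
ΔI = 33700 − 45310 = -11610; midpoint Ī = (45310 + 33700)/2 = 39505.
η = (ΔQ/Q̄) ÷ (ΔI/Ī) = (-20.6/135.4) ÷ (-11610/39505) = 0.518.

0.518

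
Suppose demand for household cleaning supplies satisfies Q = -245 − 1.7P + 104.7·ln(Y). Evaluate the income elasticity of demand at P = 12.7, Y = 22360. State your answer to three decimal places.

At P = 12.7, Y = 22360: Q = 781.984.
Holding P constant, ∂Q/∂Y = 104.7/Y = 0.00468247.
η_Y = (∂Q/∂Y)·(Y/Q) = 0.00468247 × (22360/781.984) = 0.134.

0.134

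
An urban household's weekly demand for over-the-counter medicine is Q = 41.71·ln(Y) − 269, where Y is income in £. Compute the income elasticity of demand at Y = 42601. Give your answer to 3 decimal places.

0.238

At Y = 42601: Q = 175.613.
dQ/dY = 41.71/Y = 0.000979085 at this income.
η = (dQ/dY)·(Y/Q) = 0.000979085 × (42601/175.613) = 0.238.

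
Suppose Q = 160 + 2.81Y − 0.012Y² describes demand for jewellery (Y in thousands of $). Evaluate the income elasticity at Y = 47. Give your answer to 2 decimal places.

0.30

At Y = 47: Q = 265.5620.
dQ/dY = 2.81 − 0.024Y = 1.68200.
η = (dQ/dY)·(Y/Q) = 1.68200 × (47/265.5620) = 0.30.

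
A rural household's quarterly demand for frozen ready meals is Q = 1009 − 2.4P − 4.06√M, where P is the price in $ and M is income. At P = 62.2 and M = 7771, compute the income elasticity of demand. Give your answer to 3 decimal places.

-0.357

At P = 62.2, M = 7771: Q = 501.818.
Holding P constant, ∂Q/∂M = -4.06/(2√M) = -0.0230281.
η_M = (∂Q/∂M)·(M/Q) = -0.0230281 × (7771/501.818) = -0.357.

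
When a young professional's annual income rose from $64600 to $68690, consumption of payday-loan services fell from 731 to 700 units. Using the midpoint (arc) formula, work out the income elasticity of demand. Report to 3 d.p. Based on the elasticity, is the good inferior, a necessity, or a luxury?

ΔQ = 700 − 731 = -31; midpoint Q̄ = (731 + 700)/2 = 715.5.
ΔI = 68690 − 64600 = 4090; midpoint Ī = (64600 + 68690)/2 = 66645.
η = (ΔQ/Q̄) ÷ (ΔI/Ī) = (-31/715.5) ÷ (4090/66645) = -0.706.
η < 0 ⇒ inferior good.

-0.706 (inferior good)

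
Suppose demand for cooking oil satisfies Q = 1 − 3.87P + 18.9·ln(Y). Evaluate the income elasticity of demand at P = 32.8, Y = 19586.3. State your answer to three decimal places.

0.311

At P = 32.8, Y = 19586.3: Q = 60.845.
Holding P constant, ∂Q/∂Y = 18.9/Y = 0.00096496.
η_Y = (∂Q/∂Y)·(Y/Q) = 0.00096496 × (19586.3/60.845) = 0.311.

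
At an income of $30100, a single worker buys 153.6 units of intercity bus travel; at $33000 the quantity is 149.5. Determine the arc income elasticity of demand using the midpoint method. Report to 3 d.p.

-0.294

ΔQ = 149.5 − 153.6 = -4.1; midpoint Q̄ = (153.6 + 149.5)/2 = 151.55.
ΔI = 33000 − 30100 = 2900; midpoint Ī = (30100 + 33000)/2 = 31550.
η = (ΔQ/Q̄) ÷ (ΔI/Ī) = (-4.1/151.55) ÷ (2900/31550) = -0.294.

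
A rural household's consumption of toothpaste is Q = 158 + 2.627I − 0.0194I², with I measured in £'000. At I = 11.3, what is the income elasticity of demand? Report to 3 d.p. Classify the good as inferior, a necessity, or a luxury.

0.134 (necessity)

At I = 11.3: Q = 185.2079.
dQ/dI = 2.627 − 0.0388I = 2.18856.
η = (dQ/dI)·(I/Q) = 2.18856 × (11.3/185.2079) = 0.134.
0 < η < 1 ⇒ necessity.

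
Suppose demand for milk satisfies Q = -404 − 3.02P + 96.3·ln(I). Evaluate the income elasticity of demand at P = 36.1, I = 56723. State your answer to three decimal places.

0.178

At P = 36.1, I = 56723: Q = 541.072.
Holding P constant, ∂Q/∂I = 96.3/I = 0.00169772.
η_I = (∂Q/∂I)·(I/Q) = 0.00169772 × (56723/541.072) = 0.178.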